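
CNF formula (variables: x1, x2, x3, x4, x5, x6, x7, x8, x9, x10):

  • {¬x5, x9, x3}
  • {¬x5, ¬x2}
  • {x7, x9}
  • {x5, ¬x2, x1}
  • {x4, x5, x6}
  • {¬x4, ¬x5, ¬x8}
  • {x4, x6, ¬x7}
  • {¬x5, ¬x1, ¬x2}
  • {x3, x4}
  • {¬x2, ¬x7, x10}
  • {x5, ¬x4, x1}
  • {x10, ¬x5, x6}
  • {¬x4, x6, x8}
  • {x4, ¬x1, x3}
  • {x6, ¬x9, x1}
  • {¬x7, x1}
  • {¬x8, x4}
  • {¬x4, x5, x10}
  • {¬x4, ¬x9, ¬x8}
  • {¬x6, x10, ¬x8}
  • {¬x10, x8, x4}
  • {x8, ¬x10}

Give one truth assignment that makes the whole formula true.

x1=True  x2=True  x3=False  x4=True  x5=False  x6=False  x7=True  x8=True  x9=False  x10=True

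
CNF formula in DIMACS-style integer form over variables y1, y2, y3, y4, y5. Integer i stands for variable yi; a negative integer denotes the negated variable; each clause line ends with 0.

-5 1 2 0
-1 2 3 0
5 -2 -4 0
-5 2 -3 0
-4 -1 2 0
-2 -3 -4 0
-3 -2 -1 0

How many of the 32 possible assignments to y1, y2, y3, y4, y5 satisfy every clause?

13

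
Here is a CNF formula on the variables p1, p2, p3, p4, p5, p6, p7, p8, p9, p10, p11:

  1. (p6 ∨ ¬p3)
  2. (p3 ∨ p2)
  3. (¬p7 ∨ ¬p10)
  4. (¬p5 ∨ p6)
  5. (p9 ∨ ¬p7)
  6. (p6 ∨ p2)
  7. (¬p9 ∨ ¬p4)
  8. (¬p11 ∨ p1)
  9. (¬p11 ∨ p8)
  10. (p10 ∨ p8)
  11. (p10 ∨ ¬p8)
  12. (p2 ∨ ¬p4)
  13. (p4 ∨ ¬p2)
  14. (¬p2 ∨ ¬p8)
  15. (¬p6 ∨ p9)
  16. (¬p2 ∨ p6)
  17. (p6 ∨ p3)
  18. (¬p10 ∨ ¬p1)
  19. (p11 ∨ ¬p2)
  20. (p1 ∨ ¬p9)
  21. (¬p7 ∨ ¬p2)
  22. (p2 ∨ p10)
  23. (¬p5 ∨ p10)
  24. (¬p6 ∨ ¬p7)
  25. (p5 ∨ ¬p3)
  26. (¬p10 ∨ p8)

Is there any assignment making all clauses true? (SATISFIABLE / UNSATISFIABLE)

UNSATISFIABLE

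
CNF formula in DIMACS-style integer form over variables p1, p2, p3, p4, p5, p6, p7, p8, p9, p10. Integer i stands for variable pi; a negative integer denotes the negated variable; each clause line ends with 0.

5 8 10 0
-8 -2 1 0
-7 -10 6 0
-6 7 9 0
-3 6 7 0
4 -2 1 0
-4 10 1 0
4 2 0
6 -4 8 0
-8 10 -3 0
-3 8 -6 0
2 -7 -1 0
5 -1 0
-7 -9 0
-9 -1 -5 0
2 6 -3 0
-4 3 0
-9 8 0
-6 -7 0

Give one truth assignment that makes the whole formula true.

Set p1 = True and propagate.
  then p5 is forced to True.
  then p9 is forced to False.
Branch on p2: take p2 = True.
For the remaining variables, p3 = False, p4 = False, p6 = False, p7 = False, p8 = False, p10 = True works.

p1 = 1, p2 = 1, p3 = 0, p4 = 0, p5 = 1, p6 = 0, p7 = 0, p8 = 0, p9 = 0, p10 = 1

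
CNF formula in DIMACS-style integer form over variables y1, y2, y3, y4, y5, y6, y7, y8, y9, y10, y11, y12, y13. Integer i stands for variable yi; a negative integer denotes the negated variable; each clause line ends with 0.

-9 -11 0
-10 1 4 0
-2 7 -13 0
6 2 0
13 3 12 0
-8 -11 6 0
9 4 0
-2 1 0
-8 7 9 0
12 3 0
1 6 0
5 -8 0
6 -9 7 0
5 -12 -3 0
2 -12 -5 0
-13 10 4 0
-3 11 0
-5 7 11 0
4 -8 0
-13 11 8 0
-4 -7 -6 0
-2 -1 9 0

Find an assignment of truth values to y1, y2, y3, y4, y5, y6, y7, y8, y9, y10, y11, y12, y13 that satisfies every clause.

Set y1 = True and propagate.
Set y2 = False and propagate.
  then y6 is forced to True.
Branch on y3: take y3 = True.
  then y11 is forced to True.
  then y9 is forced to False.
  then y4 is forced to True.
  then y7 is forced to False.
  then y8 is forced to False.
The remaining clauses are satisfied by y5 = True, y10 = True, y12 = False, y13 = True.

y1=1, y2=0, y3=1, y4=1, y5=1, y6=1, y7=0, y8=0, y9=0, y10=1, y11=1, y12=0, y13=1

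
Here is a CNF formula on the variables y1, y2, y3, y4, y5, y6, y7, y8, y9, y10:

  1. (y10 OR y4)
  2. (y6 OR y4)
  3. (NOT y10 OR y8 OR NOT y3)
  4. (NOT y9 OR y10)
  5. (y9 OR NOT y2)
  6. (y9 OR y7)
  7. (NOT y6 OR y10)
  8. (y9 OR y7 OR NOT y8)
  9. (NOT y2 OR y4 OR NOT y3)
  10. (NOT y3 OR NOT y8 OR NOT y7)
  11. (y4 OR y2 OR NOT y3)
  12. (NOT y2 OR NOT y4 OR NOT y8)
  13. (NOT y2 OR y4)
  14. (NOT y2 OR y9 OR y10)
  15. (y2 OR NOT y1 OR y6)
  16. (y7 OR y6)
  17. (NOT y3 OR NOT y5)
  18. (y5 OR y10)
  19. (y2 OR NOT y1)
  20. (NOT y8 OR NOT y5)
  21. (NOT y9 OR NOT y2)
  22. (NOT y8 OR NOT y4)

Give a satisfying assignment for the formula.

y1 = False, y2 = False, y3 = False, y4 = True, y5 = True, y6 = False, y7 = True, y8 = False, y9 = False, y10 = False

Pure literal: y1 appears only negated; assign y1 = False.
Pure literal: y3 appears only negated; assign y3 = False.
Set y2 = False and propagate.
The remaining clauses are satisfied by y4 = True, y5 = True, y6 = False, y7 = True, y8 = False, y9 = False, y10 = False.
Check each clause:
  1. (y10 OR y4) — y4 is true.
  2. (y4 OR y6) — y4 is true.
  3. (NOT y10 OR y8 OR NOT y3) — NOT y3 is true.
  4. (y10 OR NOT y9) — NOT y9 is true.
  5. (NOT y2 OR y9) — NOT y2 is true.
  6. (y9 OR y7) — y7 is true.
  7. (NOT y6 OR y10) — NOT y6 is true.
  8. (y9 OR y7 OR NOT y8) — NOT y8 is true.
  9. (y4 OR NOT y3 OR NOT y2) — y4 is true.
  10. (NOT y8 OR NOT y3 OR NOT y7) — NOT y8 is true.
  11. (y4 OR y2 OR NOT y3) — y4 is true.
  12. (NOT y2 OR NOT y8 OR NOT y4) — NOT y8 is true.
  13. (NOT y2 OR y4) — y4 is true.
  14. (y9 OR NOT y2 OR y10) — NOT y2 is true.
  15. (y2 OR NOT y1 OR y6) — NOT y1 is true.
  16. (y6 OR y7) — y7 is true.
  17. (NOT y3 OR NOT y5) — NOT y3 is true.
  18. (y10 OR y5) — y5 is true.
  19. (y2 OR NOT y1) — NOT y1 is true.
  20. (NOT y5 OR NOT y8) — NOT y8 is true.
  21. (NOT y2 OR NOT y9) — NOT y2 is true.
  22. (NOT y8 OR NOT y4) — NOT y8 is true.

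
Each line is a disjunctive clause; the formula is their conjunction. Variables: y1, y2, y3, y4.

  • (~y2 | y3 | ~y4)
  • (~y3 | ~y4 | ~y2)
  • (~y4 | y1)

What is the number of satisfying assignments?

Split on y4, then y2.
  y4=1, y2=1: a clause becomes empty — 0.
  y4=1, y2=0: remaining (y1,y3) ∈ {(1,0); (1,1)} — 2.
  y4=0, y2=1: remaining (y1,y3) ∈ {(0,0); (0,1); (1,0); (1,1)} — 4.
  y4=0, y2=0: remaining (y1,y3) ∈ {(0,0); (0,1); (1,0); (1,1)} — 4.
Total: 0 + 2 + 4 + 4 = 10.

10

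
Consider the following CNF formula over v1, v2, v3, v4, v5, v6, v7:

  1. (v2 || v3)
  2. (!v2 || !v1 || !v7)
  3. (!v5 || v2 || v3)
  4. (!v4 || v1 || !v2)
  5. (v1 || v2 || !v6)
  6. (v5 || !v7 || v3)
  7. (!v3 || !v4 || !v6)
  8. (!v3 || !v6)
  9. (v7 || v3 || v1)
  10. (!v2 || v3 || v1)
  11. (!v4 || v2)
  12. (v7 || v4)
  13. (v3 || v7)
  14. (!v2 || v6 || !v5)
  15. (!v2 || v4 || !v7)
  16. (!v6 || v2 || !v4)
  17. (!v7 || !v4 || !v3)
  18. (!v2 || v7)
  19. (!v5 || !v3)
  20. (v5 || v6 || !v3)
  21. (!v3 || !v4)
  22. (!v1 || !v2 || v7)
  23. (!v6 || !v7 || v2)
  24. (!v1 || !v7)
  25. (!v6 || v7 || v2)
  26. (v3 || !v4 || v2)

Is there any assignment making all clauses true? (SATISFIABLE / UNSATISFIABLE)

UNSATISFIABLE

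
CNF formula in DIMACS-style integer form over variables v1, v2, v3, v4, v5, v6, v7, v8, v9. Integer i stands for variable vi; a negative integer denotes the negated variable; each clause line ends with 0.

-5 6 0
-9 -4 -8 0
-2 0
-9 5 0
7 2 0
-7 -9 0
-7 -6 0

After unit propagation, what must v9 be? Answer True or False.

False

(~v2) is a unit clause: v2 = False.
(v2 \/ v7) with v2 = False leaves only v7, so v7 = True.
In (~v7 \/ ~v9), ~v7 is now false; ~v9 must hold, so v9 = False.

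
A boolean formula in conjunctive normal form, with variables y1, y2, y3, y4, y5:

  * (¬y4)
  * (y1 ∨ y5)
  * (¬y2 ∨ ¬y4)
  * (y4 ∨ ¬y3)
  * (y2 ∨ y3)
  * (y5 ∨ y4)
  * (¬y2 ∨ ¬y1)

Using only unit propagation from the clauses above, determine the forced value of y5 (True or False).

(¬y4) stands alone — y4 = False.
In (¬y3 ∨ y4), y4 is now false; ¬y3 must hold, so y3 = False.
From (y3 ∨ y2) and y3 = False: y2 = True.
From (y5 ∨ y4) and y4 = False: y5 = True.

True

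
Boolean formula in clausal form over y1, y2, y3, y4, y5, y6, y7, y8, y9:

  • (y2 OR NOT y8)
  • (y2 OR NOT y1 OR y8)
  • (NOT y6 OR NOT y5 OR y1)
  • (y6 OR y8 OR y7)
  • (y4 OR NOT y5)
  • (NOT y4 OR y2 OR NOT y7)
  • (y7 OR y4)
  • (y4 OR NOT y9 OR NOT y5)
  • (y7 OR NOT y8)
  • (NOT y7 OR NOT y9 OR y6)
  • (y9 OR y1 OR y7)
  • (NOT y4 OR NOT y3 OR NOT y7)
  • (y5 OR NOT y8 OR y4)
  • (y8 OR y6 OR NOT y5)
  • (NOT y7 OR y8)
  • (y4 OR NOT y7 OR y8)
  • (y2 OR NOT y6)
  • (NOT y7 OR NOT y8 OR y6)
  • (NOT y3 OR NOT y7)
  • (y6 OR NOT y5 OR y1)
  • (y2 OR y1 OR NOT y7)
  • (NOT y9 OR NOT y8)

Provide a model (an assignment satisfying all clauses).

y1 = T, y2 = T, y3 = F, y4 = T, y5 = T, y6 = T, y7 = F, y8 = F, y9 = F

Check each clause:
  1. (y2 OR NOT y8) — NOT y8 is true.
  2. (NOT y1 OR y2 OR y8) — y2 is true.
  3. (y1 OR NOT y5 OR NOT y6) — y1 is true.
  4. (y7 OR y6 OR y8) — y6 is true.
  5. (NOT y5 OR y4) — y4 is true.
  6. (NOT y4 OR NOT y7 OR y2) — NOT y7 is true.
  7. (y7 OR y4) — y4 is true.
  8. (NOT y9 OR y4 OR NOT y5) — y4 is true.
  9. (NOT y8 OR y7) — NOT y8 is true.
  10. (NOT y9 OR y6 OR NOT y7) — NOT y7 is true.
  11. (y9 OR y7 OR y1) — y1 is true.
  12. (NOT y4 OR NOT y7 OR NOT y3) — NOT y7 is true.
  13. (y5 OR NOT y8 OR y4) — NOT y8 is true.
  14. (NOT y5 OR y8 OR y6) — y6 is true.
  15. (NOT y7 OR y8) — NOT y7 is true.
  16. (NOT y7 OR y4 OR y8) — NOT y7 is true.
  17. (NOT y6 OR y2) — y2 is true.
  18. (NOT y7 OR NOT y8 OR y6) — NOT y8 is true.
  19. (NOT y3 OR NOT y7) — NOT y7 is true.
  20. (NOT y5 OR y6 OR y1) — y1 is true.
  21. (NOT y7 OR y1 OR y2) — NOT y7 is true.
  22. (NOT y9 OR NOT y8) — NOT y8 is true.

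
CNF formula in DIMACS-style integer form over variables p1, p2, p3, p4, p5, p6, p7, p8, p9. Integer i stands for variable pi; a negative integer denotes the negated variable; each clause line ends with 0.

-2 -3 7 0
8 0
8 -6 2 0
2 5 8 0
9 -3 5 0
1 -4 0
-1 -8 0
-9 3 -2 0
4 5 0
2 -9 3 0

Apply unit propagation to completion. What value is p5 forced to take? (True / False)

(p8) stands alone — p8 = True.
From (¬p1 ∨ ¬p8) and p8 = True: p1 = False.
In (¬p4 ∨ p1), p1 is now false; ¬p4 must hold, so p4 = False.
(p5 ∨ p4): since p4 = False, the clause reduces to (p5). p5 = True.

True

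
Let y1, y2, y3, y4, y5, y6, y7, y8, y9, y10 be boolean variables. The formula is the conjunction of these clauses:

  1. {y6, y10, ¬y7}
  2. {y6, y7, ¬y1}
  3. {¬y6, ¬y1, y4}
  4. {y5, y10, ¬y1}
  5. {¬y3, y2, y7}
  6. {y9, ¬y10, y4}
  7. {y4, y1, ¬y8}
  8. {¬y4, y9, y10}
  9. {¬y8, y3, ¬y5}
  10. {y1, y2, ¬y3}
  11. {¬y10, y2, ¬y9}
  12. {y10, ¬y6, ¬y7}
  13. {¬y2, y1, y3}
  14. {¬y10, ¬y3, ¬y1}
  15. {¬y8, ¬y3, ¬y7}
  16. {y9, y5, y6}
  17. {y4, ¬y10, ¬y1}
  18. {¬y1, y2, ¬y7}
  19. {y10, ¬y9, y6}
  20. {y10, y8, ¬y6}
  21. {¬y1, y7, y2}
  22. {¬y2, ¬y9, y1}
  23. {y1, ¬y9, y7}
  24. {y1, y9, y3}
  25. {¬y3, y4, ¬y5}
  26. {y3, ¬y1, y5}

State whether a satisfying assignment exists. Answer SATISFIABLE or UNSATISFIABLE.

Branch on y1: take y1 = False.
Try y2 = True.
  then y3 is forced to True.
  then y9 is forced to False.
Try y4 = True.
  then y10 is forced to True.
For the remaining variables, y5 = True, y6 = False, y7 = False, y8 = True works.
So y1=0, y2=1, y3=1, y4=1, y5=1, y6=0, y7=0, y8=1, y9=0, y10=1 is a satisfying assignment.

SATISFIABLE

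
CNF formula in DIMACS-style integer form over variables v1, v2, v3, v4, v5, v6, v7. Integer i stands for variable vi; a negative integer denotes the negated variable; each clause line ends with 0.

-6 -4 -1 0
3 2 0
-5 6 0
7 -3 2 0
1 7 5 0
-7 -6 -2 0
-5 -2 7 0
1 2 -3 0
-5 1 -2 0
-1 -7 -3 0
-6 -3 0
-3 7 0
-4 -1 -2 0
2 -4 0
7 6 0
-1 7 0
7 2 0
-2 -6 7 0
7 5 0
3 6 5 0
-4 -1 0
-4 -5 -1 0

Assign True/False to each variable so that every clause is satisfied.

v1 = F  v2 = T  v3 = T  v4 = T  v5 = F  v6 = F  v7 = T

Branch on v1: take v1 = False.
Try v2 = True.
  then v5 is forced to False.
  then v7 is forced to True.
  then v6 is forced to False.
  then v3 is forced to True.
v4 is now unconstrained; take v4 = True.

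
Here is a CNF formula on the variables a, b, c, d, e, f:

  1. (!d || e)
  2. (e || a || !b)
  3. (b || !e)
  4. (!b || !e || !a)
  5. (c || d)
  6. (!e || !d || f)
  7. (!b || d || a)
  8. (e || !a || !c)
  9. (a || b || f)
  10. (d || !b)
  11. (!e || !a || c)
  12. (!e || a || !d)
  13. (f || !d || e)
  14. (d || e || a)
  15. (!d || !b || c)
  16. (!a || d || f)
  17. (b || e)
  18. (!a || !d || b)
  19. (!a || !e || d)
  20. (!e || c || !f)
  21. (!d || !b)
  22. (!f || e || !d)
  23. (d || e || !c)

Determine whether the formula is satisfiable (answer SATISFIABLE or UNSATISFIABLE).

UNSATISFIABLE

d = True:
  propagation gives e=True, b=True; an empty clause results — contradiction.
d = False:
  propagation gives c=True, b=False, e=False; an empty clause results — contradiction.
Every branch closes, so no satisfying assignment exists.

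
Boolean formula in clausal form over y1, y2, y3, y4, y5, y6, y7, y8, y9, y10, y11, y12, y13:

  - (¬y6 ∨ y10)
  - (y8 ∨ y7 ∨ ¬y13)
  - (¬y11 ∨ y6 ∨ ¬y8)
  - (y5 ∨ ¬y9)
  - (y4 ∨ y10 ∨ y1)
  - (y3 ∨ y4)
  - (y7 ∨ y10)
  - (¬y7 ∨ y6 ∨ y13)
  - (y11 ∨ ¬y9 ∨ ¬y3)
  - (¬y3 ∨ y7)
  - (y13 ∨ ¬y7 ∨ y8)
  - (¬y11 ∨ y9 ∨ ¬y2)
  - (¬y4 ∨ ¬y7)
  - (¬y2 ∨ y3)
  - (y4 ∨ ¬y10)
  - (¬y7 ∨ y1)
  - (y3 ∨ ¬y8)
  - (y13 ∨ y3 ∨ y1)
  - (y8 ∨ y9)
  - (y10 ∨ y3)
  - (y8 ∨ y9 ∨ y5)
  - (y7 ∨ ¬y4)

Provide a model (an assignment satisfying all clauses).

Pure literal: y1 appears only positively; assign y1 = True.
Pure literal: y5 appears only positively; assign y5 = True.
Branch on y2: take y2 = True.
  then y3 is forced to True.
  then y7 is forced to True.
  then y4 is forced to False.
  then y10 is forced to False.
  then y6 is forced to False.
  then y13 is forced to True.
Try y8 = False.
  then y9 is forced to True.
  then y11 is forced to True.
y12 is now unconstrained; take y12 = False.

y1=T, y2=T, y3=T, y4=F, y5=T, y6=F, y7=T, y8=F, y9=T, y10=F, y11=T, y12=F, y13=T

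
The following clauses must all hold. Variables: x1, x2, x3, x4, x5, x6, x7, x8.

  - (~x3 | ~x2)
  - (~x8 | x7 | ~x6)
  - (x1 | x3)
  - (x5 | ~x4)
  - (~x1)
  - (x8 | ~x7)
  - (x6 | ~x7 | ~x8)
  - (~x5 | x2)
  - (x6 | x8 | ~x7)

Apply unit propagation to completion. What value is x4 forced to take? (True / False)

False

Unit clause (~x1) sets x1 = False.
(x1 | x3): since x1 = False, the clause reduces to (x3). x3 = True.
In (~x3 | ~x2), ~x3 is now false; ~x2 must hold, so x2 = False.
(~x5 | x2): since x2 = False, the clause reduces to (~x5). x5 = False.
From (~x4 | x5) and x5 = False: x4 = False.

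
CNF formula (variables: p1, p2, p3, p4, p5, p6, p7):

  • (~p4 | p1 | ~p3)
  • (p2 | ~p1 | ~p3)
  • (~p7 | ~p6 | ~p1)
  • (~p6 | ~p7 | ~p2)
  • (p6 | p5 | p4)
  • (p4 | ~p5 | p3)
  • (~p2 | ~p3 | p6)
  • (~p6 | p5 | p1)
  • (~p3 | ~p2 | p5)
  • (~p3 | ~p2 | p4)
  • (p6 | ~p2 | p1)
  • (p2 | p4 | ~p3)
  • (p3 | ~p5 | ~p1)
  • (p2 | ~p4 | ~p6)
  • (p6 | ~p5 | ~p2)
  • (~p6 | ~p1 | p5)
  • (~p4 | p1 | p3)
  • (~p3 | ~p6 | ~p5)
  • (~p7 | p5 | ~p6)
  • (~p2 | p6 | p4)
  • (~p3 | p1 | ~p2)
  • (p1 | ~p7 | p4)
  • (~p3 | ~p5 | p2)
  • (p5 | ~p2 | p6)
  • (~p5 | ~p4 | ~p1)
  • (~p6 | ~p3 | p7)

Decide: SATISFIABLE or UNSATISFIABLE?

Set p1 = True and propagate.
Set p2 = False and propagate.
  then p3 is forced to False.
  then p5 is forced to False.
  then p6 is forced to False.
  then p4 is forced to True.
p7 is now unconstrained; take p7 = True.
Every clause has at least one true literal under this assignment.
So p1 = T  p2 = F  p3 = F  p4 = T  p5 = F  p6 = F  p7 = T is a satisfying assignment.

SATISFIABLE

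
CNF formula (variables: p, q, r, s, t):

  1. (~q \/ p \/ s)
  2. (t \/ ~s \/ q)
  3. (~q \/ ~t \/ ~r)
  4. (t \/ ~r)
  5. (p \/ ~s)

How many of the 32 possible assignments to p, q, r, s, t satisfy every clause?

12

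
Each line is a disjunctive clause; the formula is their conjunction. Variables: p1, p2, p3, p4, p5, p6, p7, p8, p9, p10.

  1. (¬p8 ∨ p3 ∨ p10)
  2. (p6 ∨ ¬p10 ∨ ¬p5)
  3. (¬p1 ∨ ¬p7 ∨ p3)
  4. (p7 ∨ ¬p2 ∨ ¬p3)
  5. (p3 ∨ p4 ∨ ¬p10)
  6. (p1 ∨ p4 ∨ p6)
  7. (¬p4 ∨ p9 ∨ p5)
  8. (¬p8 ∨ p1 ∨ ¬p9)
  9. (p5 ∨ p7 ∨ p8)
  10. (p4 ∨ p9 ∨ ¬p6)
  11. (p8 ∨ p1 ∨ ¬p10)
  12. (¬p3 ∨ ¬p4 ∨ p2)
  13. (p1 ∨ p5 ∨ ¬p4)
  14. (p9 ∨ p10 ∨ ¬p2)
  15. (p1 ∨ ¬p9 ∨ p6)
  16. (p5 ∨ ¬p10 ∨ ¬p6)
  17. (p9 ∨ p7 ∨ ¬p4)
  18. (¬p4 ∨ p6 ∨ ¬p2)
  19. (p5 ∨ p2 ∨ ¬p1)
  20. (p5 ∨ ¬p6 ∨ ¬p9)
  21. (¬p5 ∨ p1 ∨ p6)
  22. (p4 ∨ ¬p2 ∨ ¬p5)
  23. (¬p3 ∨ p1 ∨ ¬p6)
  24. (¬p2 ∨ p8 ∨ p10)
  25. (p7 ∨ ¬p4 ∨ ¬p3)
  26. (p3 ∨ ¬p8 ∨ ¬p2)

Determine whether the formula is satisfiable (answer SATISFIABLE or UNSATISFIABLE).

SATISFIABLE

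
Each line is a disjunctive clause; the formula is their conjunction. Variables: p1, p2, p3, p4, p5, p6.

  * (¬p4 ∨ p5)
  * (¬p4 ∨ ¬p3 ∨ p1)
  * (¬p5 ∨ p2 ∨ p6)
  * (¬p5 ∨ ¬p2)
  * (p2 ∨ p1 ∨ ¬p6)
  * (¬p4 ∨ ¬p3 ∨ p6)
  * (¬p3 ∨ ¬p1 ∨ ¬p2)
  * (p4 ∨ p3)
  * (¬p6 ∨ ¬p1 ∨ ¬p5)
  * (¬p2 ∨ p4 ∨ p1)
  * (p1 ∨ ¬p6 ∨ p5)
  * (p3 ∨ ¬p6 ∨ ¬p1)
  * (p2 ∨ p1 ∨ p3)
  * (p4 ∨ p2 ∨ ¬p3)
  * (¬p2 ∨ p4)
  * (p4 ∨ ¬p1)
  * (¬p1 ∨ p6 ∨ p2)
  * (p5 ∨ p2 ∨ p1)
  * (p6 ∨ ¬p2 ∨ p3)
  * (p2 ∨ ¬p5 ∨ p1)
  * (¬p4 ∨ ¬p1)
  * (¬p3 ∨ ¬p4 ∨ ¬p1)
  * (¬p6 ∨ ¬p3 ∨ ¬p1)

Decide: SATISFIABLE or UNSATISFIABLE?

UNSATISFIABLE

p1 = True:
  propagation gives p4=True; an empty clause results — contradiction.
p1 = False:
  p2 = True:
    propagation gives p5=False, p4=False; an empty clause results — contradiction.
  p2 = False:
    propagation gives p6=False, p5=False; an empty clause results — contradiction.
Every branch closes, so no satisfying assignment exists.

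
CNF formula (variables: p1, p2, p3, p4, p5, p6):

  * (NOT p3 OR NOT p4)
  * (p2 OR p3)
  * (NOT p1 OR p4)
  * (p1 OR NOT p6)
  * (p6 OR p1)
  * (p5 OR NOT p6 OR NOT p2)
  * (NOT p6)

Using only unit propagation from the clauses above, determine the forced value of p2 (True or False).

Unit clause (NOT p6) sets p6 = False.
(p1 OR p6) with p6 = False leaves only p1, so p1 = True.
(NOT p1 OR p4) with p1 = True leaves only p4, so p4 = True.
In (NOT p3 OR NOT p4), NOT p4 is now false; NOT p3 must hold, so p3 = False.
(p3 OR p2): since p3 = False, the clause reduces to (p2). p2 = True.

True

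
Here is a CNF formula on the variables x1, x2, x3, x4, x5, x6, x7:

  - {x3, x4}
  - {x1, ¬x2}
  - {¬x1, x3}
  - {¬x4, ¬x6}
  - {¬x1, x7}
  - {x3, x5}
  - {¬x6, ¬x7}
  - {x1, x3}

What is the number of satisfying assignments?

18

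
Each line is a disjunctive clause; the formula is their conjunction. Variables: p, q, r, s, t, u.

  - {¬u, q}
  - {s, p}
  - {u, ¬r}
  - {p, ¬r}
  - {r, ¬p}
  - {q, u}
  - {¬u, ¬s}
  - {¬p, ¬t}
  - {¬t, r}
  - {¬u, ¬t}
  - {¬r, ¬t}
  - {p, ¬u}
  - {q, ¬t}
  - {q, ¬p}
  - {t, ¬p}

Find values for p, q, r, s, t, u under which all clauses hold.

p=F, q=T, r=F, s=T, t=F, u=F

Check each clause:
  1. {¬u, q} — ¬u is true.
  2. {s, p} — s is true.
  3. {u, ¬r} — ¬r is true.
  4. {¬r, p} — ¬r is true.
  5. {¬p, r} — ¬p is true.
  6. {u, q} — q is true.
  7. {¬u, ¬s} — ¬u is true.
  8. {¬t, ¬p} — ¬t is true.
  9. {¬t, r} — ¬t is true.
  10. {¬t, ¬u} — ¬u is true.
  11. {¬r, ¬t} — ¬t is true.
  12. {p, ¬u} — ¬u is true.
  13. {q, ¬t} — q is true.
  14. {q, ¬p} — q is true.
  15. {¬p, t} — ¬p is true.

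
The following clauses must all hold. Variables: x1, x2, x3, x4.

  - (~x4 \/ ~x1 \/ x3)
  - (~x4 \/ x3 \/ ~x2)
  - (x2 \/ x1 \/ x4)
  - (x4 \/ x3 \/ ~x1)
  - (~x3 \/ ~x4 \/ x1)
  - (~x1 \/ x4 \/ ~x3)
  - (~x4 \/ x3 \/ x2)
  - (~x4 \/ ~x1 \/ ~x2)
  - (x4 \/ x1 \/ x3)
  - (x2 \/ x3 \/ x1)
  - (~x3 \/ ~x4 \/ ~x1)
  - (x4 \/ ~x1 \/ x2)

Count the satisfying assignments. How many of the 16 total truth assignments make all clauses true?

Satisfying assignments:
  x1=0 x2=1 x3=1 x4=0
That's 1 in total.

1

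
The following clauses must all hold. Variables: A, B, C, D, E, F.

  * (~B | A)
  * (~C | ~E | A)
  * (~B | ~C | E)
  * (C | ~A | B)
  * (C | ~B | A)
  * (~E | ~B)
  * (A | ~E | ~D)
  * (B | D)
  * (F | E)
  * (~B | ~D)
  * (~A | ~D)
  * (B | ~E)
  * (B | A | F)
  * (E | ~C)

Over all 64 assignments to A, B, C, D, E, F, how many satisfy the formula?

Satisfying assignments:
  A=0 B=0 C=0 D=1 E=0 F=1
  A=1 B=1 C=0 D=0 E=0 F=1
Count: 2.

2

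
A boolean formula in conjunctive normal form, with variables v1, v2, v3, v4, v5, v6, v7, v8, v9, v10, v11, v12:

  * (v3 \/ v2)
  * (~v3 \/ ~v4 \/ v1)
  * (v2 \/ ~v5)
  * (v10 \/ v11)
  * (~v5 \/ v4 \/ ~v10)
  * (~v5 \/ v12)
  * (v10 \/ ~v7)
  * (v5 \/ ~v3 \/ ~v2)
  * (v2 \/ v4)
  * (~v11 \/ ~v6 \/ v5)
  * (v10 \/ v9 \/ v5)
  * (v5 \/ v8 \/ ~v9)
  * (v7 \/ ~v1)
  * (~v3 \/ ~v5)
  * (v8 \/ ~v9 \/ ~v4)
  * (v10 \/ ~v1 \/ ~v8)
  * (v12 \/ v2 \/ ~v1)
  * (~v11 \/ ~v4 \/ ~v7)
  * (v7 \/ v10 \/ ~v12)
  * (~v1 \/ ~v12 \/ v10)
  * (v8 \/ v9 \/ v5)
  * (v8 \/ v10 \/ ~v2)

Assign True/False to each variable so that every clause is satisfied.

v1 = True  v2 = True  v3 = False  v4 = False  v5 = False  v6 = True  v7 = True  v8 = True  v9 = False  v10 = True  v11 = False  v12 = False

Try v1 = True.
  then v7 is forced to True.
  then v10 is forced to True.
Try v2 = True.
Branch on v3: take v3 = False.
The remaining clauses are satisfied by v4 = False, v5 = False, v6 = True, v8 = True, v9 = False, v11 = False, v12 = False.
Every clause has at least one true literal under this assignment.
Check each clause:
  1. (v3 \/ v2) — v2 is true.
  2. (v1 \/ ~v4 \/ ~v3) — v1 is true.
  3. (v2 \/ ~v5) — v2 is true.
  4. (v10 \/ v11) — v10 is true.
  5. (~v5 \/ v4 \/ ~v10) — ~v5 is true.
  6. (~v5 \/ v12) — ~v5 is true.
  7. (v10 \/ ~v7) — v10 is true.
  8. (~v3 \/ ~v2 \/ v5) — ~v3 is true.
  9. (v4 \/ v2) — v2 is true.
  10. (v5 \/ ~v11 \/ ~v6) — ~v11 is true.
  11. (v9 \/ v5 \/ v10) — v10 is true.
  12. (~v9 \/ v8 \/ v5) — v8 is true.
  13. (~v1 \/ v7) — v7 is true.
  14. (~v5 \/ ~v3) — ~v5 is true.
  15. (~v9 \/ v8 \/ ~v4) — v8 is true.
  16. (~v8 \/ v10 \/ ~v1) — v10 is true.
  17. (v12 \/ ~v1 \/ v2) — v2 is true.
  18. (~v4 \/ ~v7 \/ ~v11) — ~v4 is true.
  19. (~v12 \/ v7 \/ v10) — v10 is true.
  20. (~v12 \/ ~v1 \/ v10) — v10 is true.
  21. (v9 \/ v8 \/ v5) — v8 is true.
  22. (v8 \/ v10 \/ ~v2) — v8 is true.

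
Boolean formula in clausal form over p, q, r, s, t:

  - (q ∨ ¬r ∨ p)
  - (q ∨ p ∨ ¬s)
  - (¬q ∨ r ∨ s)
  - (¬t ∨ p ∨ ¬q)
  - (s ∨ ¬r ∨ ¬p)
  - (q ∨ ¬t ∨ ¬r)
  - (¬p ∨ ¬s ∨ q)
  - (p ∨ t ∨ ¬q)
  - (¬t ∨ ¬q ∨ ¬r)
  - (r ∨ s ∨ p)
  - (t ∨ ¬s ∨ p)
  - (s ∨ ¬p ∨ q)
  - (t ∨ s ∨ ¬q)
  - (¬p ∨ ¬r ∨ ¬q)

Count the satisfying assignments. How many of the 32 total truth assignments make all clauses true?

Satisfying assignments:
  p=T q=T r=F s=T t=F
  p=T q=T r=F s=T t=T
Count: 2.

2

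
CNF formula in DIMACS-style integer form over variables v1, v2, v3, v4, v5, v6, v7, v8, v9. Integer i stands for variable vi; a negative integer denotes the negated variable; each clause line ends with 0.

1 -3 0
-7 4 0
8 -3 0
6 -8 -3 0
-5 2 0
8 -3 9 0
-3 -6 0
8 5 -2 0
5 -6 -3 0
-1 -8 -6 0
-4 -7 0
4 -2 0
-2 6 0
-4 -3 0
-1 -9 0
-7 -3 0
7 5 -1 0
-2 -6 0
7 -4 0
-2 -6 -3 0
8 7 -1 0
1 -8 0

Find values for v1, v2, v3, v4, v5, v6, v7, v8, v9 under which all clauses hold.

v1 = 0, v2 = 0, v3 = 0, v4 = 0, v5 = 0, v6 = 0, v7 = 0, v8 = 0, v9 = 0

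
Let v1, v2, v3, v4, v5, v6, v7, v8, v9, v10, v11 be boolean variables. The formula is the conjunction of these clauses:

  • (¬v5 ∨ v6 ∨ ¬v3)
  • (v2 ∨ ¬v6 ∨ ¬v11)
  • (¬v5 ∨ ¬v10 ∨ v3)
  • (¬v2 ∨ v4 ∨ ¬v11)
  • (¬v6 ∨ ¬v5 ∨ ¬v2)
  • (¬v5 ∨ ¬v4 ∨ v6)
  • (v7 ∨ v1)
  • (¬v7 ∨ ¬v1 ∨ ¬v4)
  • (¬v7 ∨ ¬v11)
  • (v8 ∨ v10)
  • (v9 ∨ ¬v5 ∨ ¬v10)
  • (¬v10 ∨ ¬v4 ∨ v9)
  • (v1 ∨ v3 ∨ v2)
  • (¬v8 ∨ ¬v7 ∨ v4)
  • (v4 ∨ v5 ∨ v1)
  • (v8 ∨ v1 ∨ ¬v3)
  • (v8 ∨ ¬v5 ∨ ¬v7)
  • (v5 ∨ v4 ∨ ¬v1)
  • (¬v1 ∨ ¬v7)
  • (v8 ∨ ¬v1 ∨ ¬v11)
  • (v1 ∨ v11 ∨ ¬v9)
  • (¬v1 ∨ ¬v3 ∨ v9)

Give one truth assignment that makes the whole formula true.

v1=True, v2=False, v3=True, v4=True, v5=False, v6=True, v7=False, v8=True, v9=True, v10=True, v11=False

Try v1 = True.
  then v7 is forced to False.
Set v2 = False and propagate.
Branch on v3: take v3 = True.
  then v9 is forced to True.
For the remaining variables, v4 = True, v5 = False, v6 = True, v8 = True, v10 = True, v11 = False works.
Every clause has at least one true literal under this assignment.
Check each clause:
  1. (¬v5 ∨ ¬v3 ∨ v6) — ¬v5 is true.
  2. (v2 ∨ ¬v11 ∨ ¬v6) — ¬v11 is true.
  3. (¬v5 ∨ ¬v10 ∨ v3) — v3 is true.
  4. (v4 ∨ ¬v11 ∨ ¬v2) — v4 is true.
  5. (¬v5 ∨ ¬v2 ∨ ¬v6) — ¬v5 is true.
  6. (v6 ∨ ¬v5 ∨ ¬v4) — ¬v5 is true.
  7. (v1 ∨ v7) — v1 is true.
  8. (¬v7 ∨ ¬v1 ∨ ¬v4) — ¬v7 is true.
  9. (¬v7 ∨ ¬v11) — ¬v7 is true.
  10. (v8 ∨ v10) — v8 is true.
  11. (¬v10 ∨ ¬v5 ∨ v9) — v9 is true.
  12. (v9 ∨ ¬v10 ∨ ¬v4) — v9 is true.
  13. (v1 ∨ v2 ∨ v3) — v1 is true.
  14. (v4 ∨ ¬v8 ∨ ¬v7) — ¬v7 is true.
  15. (v4 ∨ v5 ∨ v1) — v1 is true.
  16. (v8 ∨ v1 ∨ ¬v3) — v8 is true.
  17. (¬v5 ∨ v8 ∨ ¬v7) — v8 is true.
  18. (¬v1 ∨ v5 ∨ v4) — v4 is true.
  19. (¬v1 ∨ ¬v7) — ¬v7 is true.
  20. (¬v11 ∨ ¬v1 ∨ v8) — v8 is true.
  21. (¬v9 ∨ v11 ∨ v1) — v1 is true.
  22. (¬v3 ∨ ¬v1 ∨ v9) — v9 is true.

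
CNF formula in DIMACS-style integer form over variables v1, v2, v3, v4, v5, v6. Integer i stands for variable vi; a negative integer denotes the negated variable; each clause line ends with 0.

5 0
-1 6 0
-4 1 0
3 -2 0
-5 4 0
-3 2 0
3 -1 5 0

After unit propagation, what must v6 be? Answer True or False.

(v5) is a unit clause: v5 = True.
From (v4 OR NOT v5) and v5 = True: v4 = True.
In (v1 OR NOT v4), NOT v4 is now false; v1 must hold, so v1 = True.
From (NOT v1 OR v6) and v1 = True: v6 = True.

True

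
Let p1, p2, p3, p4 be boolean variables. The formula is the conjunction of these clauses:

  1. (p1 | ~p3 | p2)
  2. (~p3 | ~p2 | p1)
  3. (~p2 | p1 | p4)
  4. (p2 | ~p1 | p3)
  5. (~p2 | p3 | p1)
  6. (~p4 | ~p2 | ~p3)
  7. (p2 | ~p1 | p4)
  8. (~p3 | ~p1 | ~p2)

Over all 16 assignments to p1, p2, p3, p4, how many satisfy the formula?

The models are:
  p1=F p2=F p3=F p4=F
  p1=F p2=F p3=F p4=T
  p1=T p2=F p3=T p4=T
  p1=T p2=T p3=F p4=F
  p1=T p2=T p3=F p4=T
Count: 5.

5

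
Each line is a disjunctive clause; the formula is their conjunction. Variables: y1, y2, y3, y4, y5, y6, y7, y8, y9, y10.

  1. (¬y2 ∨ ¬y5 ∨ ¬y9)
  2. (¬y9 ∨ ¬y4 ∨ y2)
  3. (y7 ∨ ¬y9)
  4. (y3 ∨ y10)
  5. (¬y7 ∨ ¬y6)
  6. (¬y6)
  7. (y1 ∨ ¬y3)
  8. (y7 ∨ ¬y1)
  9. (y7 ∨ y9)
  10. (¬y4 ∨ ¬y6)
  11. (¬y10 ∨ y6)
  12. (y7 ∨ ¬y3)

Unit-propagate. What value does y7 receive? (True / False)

Unit clause (¬y6) sets y6 = False.
(y6 ∨ ¬y10) with y6 = False leaves only ¬y10, so y10 = False.
(y10 ∨ y3) with y10 = False leaves only y3, so y3 = True.
In (¬y3 ∨ y1), ¬y3 is now false; y1 must hold, so y1 = True.
(y7 ∨ ¬y1) with y1 = True leaves only y7, so y7 = True.

True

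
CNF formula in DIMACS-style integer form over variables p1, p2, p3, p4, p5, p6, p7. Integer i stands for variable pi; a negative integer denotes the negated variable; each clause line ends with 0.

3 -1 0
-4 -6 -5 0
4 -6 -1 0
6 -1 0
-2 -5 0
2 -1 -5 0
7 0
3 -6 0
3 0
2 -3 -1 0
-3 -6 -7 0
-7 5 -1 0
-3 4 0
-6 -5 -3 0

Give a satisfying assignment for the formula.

The clause (p7) is unit: p7 must be True.
(p3) is a unit clause, so p3 = True.
The clause (!p6) is unit: p6 must be False.
The clause (!p1) is unit: p1 must be False.
The clause (p4) is unit: p4 must be True.
p2 occurs only negated in the remaining clauses — set p2 = False.
p5 is now unconstrained; take p5 = True.

p1 = False, p2 = False, p3 = True, p4 = True, p5 = True, p6 = False, p7 = True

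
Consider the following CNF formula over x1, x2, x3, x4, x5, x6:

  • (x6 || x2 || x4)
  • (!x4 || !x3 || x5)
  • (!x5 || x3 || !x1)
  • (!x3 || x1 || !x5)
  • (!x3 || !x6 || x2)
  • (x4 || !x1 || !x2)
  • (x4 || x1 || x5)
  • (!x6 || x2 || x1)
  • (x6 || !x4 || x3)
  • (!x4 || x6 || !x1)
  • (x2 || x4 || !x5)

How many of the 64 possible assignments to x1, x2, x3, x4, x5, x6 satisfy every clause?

8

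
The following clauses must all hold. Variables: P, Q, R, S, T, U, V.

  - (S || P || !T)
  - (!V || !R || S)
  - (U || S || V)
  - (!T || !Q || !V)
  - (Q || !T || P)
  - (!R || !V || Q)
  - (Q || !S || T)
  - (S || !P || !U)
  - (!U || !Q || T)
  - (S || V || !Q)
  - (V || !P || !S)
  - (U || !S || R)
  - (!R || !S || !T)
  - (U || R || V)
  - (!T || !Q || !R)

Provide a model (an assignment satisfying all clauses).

P = T, Q = T, R = T, S = T, T = F, U = F, V = T

Check each clause:
  1. (S || !T || P) — P is true.
  2. (!R || S || !V) — S is true.
  3. (V || U || S) — S is true.
  4. (!T || !V || !Q) — !T is true.
  5. (Q || P || !T) — P is true.
  6. (Q || !R || !V) — Q is true.
  7. (T || Q || !S) — Q is true.
  8. (!P || S || !U) — !U is true.
  9. (!U || T || !Q) — !U is true.
  10. (S || !Q || V) — S is true.
  11. (!P || V || !S) — V is true.
  12. (U || !S || R) — R is true.
  13. (!R || !S || !T) — !T is true.
  14. (V || R || U) — R is true.
  15. (!Q || !R || !T) — !T is true.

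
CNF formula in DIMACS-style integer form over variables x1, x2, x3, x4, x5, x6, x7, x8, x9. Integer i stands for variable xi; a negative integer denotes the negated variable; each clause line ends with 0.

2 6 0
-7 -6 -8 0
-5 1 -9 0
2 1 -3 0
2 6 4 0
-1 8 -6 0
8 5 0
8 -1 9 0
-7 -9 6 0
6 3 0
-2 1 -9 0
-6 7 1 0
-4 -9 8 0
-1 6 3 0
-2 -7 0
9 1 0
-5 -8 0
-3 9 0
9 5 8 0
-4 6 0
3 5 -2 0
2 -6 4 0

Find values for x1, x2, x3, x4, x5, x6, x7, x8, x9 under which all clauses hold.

x1=1, x2=1, x3=1, x4=0, x5=0, x6=0, x7=0, x8=1, x9=1

Branch on x1: take x1 = True.
Branch on x2: take x2 = True.
  then x7 is forced to False.
Set x3 = True and propagate.
  then x9 is forced to True.
The remaining clauses are satisfied by x4 = False, x5 = False, x6 = False, x8 = True.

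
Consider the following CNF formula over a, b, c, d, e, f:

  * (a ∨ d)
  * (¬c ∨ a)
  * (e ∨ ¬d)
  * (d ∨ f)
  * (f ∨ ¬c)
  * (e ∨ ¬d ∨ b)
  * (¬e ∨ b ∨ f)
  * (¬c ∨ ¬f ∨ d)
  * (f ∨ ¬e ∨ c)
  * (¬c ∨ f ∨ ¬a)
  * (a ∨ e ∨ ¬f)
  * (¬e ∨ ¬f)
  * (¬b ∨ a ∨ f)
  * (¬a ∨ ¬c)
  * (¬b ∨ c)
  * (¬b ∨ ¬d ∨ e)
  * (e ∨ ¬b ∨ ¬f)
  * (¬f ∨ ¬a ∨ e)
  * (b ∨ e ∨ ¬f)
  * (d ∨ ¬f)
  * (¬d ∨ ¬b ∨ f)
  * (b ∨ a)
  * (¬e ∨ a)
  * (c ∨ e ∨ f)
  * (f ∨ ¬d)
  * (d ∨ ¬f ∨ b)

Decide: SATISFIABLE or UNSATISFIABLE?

UNSATISFIABLE

f = True:
  propagation gives e=False, d=False; an empty clause results — contradiction.
f = False:
  propagation gives d=True; an empty clause results — contradiction.
Every branch closes, so no satisfying assignment exists.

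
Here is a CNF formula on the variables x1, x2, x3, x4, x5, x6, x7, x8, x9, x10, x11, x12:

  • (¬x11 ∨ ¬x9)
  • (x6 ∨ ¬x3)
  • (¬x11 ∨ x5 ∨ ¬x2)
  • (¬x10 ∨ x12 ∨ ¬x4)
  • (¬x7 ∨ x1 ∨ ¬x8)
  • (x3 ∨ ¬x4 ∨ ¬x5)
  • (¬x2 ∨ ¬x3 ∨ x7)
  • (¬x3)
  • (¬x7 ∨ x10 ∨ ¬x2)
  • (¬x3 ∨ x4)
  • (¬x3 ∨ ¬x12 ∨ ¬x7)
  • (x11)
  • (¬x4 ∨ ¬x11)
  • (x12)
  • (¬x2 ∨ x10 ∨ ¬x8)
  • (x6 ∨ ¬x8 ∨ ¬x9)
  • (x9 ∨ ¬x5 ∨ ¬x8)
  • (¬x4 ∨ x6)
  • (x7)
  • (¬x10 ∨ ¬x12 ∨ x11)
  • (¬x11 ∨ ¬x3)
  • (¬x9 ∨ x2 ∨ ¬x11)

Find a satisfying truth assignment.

x1 = T, x2 = F, x3 = F, x4 = F, x5 = T, x6 = T, x7 = T, x8 = F, x9 = F, x10 = F, x11 = T, x12 = T

Check each clause:
  1. (¬x11 ∨ ¬x9) — ¬x9 is true.
  2. (x6 ∨ ¬x3) — ¬x3 is true.
  3. (¬x2 ∨ x5 ∨ ¬x11) — x5 is true.
  4. (¬x10 ∨ x12 ∨ ¬x4) — x12 is true.
  5. (x1 ∨ ¬x8 ∨ ¬x7) — ¬x8 is true.
  6. (¬x5 ∨ ¬x4 ∨ x3) — ¬x4 is true.
  7. (¬x2 ∨ x7 ∨ ¬x3) — ¬x3 is true.
  8. (¬x3) — ¬x3 is true.
  9. (x10 ∨ ¬x7 ∨ ¬x2) — ¬x2 is true.
  10. (x4 ∨ ¬x3) — ¬x3 is true.
  11. (¬x7 ∨ ¬x12 ∨ ¬x3) — ¬x3 is true.
  12. (x11) — x11 is true.
  13. (¬x11 ∨ ¬x4) — ¬x4 is true.
  14. (x12) — x12 is true.
  15. (¬x8 ∨ x10 ∨ ¬x2) — ¬x8 is true.
  16. (¬x8 ∨ ¬x9 ∨ x6) — ¬x8 is true.
  17. (x9 ∨ ¬x5 ∨ ¬x8) — ¬x8 is true.
  18. (x6 ∨ ¬x4) — ¬x4 is true.
  19. (x7) — x7 is true.
  20. (¬x12 ∨ x11 ∨ ¬x10) — x11 is true.
  21. (¬x11 ∨ ¬x3) — ¬x3 is true.
  22. (¬x11 ∨ x2 ∨ ¬x9) — ¬x9 is true.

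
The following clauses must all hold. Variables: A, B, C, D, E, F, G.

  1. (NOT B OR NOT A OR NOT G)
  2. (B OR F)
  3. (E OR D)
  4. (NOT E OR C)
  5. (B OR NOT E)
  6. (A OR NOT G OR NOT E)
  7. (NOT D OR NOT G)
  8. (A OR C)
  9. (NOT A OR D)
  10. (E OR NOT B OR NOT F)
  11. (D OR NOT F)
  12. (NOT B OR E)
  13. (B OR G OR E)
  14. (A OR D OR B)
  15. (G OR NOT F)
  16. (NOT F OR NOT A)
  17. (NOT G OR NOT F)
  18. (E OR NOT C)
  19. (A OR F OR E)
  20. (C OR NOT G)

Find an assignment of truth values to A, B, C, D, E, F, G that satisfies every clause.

Branch on A: take A = False.
  then C is forced to True.
  then E is forced to True.
  then B is forced to True.
  then G is forced to False.
  then F is forced to False.
D is now unconstrained; take D = True.

A = False, B = True, C = True, D = True, E = True, F = False, G = False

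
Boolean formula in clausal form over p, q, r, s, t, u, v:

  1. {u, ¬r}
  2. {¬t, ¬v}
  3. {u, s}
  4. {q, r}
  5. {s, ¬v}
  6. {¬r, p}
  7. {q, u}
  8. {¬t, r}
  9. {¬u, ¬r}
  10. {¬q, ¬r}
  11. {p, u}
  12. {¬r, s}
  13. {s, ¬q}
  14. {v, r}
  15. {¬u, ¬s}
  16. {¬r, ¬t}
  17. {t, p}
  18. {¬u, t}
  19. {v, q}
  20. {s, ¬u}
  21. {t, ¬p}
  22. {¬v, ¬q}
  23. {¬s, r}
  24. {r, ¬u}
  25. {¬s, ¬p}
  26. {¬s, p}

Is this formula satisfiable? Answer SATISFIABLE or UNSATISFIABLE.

UNSATISFIABLE

r = True:
  propagation gives u=True; an empty clause results — contradiction.
r = False:
  propagation gives q=True, t=False, s=True; an empty clause results — contradiction.
Every branch closes, so no satisfying assignment exists.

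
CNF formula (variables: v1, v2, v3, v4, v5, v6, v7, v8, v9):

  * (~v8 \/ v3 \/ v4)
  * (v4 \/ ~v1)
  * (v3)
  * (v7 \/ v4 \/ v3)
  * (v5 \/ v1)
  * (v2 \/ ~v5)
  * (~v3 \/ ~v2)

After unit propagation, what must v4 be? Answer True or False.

True

(v3) is a unit clause: v3 = True.
In (~v3 \/ ~v2), ~v3 is now false; ~v2 must hold, so v2 = False.
In (~v5 \/ v2), v2 is now false; ~v5 must hold, so v5 = False.
In (v1 \/ v5), v5 is now false; v1 must hold, so v1 = True.
(~v1 \/ v4): since v1 = True, the clause reduces to (v4). v4 = True.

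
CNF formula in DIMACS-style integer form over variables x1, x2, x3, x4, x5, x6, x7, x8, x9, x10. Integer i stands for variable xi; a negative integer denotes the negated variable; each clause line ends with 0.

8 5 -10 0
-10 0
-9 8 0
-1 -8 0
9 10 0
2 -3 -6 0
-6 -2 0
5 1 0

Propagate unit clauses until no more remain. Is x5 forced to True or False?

True

(¬x10) stands alone — x10 = False.
From (x9 ∨ x10) and x10 = False: x9 = True.
From (¬x9 ∨ x8) and x9 = True: x8 = True.
(¬x1 ∨ ¬x8): since x8 = True, the clause reduces to (¬x1). x1 = False.
(x5 ∨ x1) with x1 = False leaves only x5, so x5 = True.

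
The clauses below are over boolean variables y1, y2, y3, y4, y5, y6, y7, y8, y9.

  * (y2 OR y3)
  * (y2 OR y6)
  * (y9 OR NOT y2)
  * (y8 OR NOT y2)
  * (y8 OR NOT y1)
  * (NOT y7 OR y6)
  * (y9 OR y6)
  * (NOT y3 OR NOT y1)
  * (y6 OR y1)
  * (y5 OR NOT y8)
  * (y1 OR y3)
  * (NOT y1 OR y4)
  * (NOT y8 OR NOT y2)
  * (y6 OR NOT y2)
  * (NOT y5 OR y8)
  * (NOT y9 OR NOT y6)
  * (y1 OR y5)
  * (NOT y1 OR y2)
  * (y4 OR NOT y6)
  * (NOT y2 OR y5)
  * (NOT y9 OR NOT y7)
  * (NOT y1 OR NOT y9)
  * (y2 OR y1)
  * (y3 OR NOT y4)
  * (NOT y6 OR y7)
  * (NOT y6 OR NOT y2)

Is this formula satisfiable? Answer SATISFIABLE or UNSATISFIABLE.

UNSATISFIABLE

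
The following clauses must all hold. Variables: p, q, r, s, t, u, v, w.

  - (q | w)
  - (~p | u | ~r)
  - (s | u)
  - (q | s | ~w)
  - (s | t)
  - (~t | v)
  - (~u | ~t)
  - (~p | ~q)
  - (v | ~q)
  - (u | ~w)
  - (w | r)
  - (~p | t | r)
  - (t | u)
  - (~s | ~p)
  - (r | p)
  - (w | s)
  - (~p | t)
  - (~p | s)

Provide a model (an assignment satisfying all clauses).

Pure literal: v appears only positively; assign v = True.
Set p = False and propagate.
  then r is forced to True.
Branch on q: take q = False.
  then w is forced to True.
  then s is forced to True.
  then u is forced to True.
  then t is forced to False.
Every clause has at least one true literal under this assignment.
Check each clause:
  1. (q | w) — w is true.
  2. (~p | ~r | u) — ~p is true.
  3. (s | u) — s is true.
  4. (s | q | ~w) — s is true.
  5. (s | t) — s is true.
  6. (v | ~t) — ~t is true.
  7. (~t | ~u) — ~t is true.
  8. (~p | ~q) — ~p is true.
  9. (v | ~q) — ~q is true.
  10. (u | ~w) — u is true.
  11. (w | r) — w is true.
  12. (~p | r | t) — r is true.
  13. (u | t) — u is true.
  14. (~p | ~s) — ~p is true.
  15. (r | p) — r is true.
  16. (w | s) — w is true.
  17. (~p | t) — ~p is true.
  18. (s | ~p) — s is true.

p = F, q = F, r = T, s = T, t = F, u = T, v = T, w = T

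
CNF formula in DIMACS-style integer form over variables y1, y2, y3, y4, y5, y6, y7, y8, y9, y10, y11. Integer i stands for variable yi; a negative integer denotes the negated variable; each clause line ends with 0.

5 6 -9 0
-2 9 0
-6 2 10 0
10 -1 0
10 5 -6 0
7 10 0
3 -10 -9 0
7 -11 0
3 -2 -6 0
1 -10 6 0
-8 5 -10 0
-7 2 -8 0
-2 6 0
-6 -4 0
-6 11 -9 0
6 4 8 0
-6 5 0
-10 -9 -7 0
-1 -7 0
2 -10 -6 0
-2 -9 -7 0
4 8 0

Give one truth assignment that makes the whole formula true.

y1=0, y2=0, y3=1, y4=1, y5=0, y6=0, y7=1, y8=0, y9=0, y10=0, y11=1

Check each clause:
  1. (NOT y9 OR y5 OR y6) — NOT y9 is true.
  2. (y9 OR NOT y2) — NOT y2 is true.
  3. (y2 OR NOT y6 OR y10) — NOT y6 is true.
  4. (y10 OR NOT y1) — NOT y1 is true.
  5. (y10 OR y5 OR NOT y6) — NOT y6 is true.
  6. (y10 OR y7) — y7 is true.
  7. (NOT y9 OR NOT y10 OR y3) — y3 is true.
  8. (y7 OR NOT y11) — y7 is true.
  9. (y3 OR NOT y6 OR NOT y2) — NOT y6 is true.
  10. (y6 OR NOT y10 OR y1) — NOT y10 is true.
  11. (y5 OR NOT y8 OR NOT y10) — NOT y8 is true.
  12. (NOT y8 OR y2 OR NOT y7) — NOT y8 is true.
  13. (y6 OR NOT y2) — NOT y2 is true.
  14. (NOT y6 OR NOT y4) — NOT y6 is true.
  15. (NOT y9 OR y11 OR NOT y6) — NOT y6 is true.
  16. (y4 OR y8 OR y6) — y4 is true.
  17. (NOT y6 OR y5) — NOT y6 is true.
  18. (NOT y7 OR NOT y10 OR NOT y9) — NOT y10 is true.
  19. (NOT y1 OR NOT y7) — NOT y1 is true.
  20. (y2 OR NOT y6 OR NOT y10) — NOT y6 is true.
  21. (NOT y2 OR NOT y7 OR NOT y9) — NOT y2 is true.
  22. (y8 OR y4) — y4 is true.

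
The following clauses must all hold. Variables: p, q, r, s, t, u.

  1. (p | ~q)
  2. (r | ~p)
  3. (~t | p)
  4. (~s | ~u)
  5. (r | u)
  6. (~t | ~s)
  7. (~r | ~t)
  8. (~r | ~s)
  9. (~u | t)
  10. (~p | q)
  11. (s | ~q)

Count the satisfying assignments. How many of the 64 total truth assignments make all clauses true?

1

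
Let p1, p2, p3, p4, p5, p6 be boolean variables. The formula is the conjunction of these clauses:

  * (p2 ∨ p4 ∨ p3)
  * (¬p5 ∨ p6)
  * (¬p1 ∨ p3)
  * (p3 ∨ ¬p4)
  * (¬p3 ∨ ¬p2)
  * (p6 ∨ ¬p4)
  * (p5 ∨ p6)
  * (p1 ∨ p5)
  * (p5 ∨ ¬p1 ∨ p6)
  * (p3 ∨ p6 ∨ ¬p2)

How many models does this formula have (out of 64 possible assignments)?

7

Satisfying assignments:
  p1=F p2=F p3=T p4=F p5=T p6=T
  p1=F p2=F p3=T p4=T p5=T p6=T
  p1=F p2=T p3=F p4=F p5=T p6=T
  p1=T p2=F p3=T p4=F p5=F p6=T
  p1=T p2=F p3=T p4=F p5=T p6=T
  p1=T p2=F p3=T p4=T p5=F p6=T
  p1=T p2=F p3=T p4=T p5=T p6=T
That's 7 in total.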